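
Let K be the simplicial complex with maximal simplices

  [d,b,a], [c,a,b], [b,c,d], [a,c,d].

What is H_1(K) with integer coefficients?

We work with the vertex ordering a < b < c < d. The simplices of K, each written with vertices in increasing order, are:

  0-simplices (4): a, b, c, d
  1-simplices (6): ab, ac, ad, bc, bd, cd
  2-simplices (4): abc, abd, acd, bcd

Hence C_0 ≅ Z^4, C_1 ≅ Z^6, C_2 ≅ Z^4.

∂_1: C_1 → C_0 maps an edge to its endpoints' difference, ∂[p,q] = q − p. For instance
  ∂cd = d − c.
As a 4×6 matrix over Z this has rank 3, with invariant factors (1,1,1).

The boundary map ∂_2: C_2 → C_1 sends each 2-simplex [p,q,r] to [q,r] − [p,r] + [p,q]. For instance
  ∂abc = bc − ac + ab,
  ∂acd = cd − ad + ac.
The 6×4 boundary matrix has rank 3 and Smith normal form diag(1,1,1).

Reading off H_k = ker ∂_k / im ∂_{k+1}:

  H_1: rank ker ∂_1 − rank ∂_2 = (6 − 3) − 3 = 0, and the invariant factors of ∂_2 are all 1, so H_1 = 0.

H_1 ≅ 0.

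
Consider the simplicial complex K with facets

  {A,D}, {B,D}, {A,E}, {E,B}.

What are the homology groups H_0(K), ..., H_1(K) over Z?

Order the vertices as A < B < D < E. Listing each simplex with vertices in this order, K has dimension 1 with simplices:

  0-simplices (4): A, B, D, E
  1-simplices (4): AD, AE, BD, BE

giving chain groups C_0 ≅ Z^4, C_1 ≅ Z^4.

Boundary ∂_1: C_1 → C_0 maps an edge to its endpoints' difference, ∂[p,q] = q − p. For instance
  ∂BE = E − B.
As a 4×4 matrix over Z this has rank 3, with invariant factors (1,1,1).

Reading off H_k = ker ∂_k / im ∂_{k+1}:

  H_0: rank C_0 − rank ∂_1 = 4 − 3 = 1, and the invariant factors of ∂_1 are all 1, so H_0 = Z.
  H_1: rank ker ∂_1 − rank ∂_2 = (4 − 3) − 0 = 1, and there is no ∂_2, so H_1 = Z.

H_0 ≅ Z,  H_1 ≅ Z.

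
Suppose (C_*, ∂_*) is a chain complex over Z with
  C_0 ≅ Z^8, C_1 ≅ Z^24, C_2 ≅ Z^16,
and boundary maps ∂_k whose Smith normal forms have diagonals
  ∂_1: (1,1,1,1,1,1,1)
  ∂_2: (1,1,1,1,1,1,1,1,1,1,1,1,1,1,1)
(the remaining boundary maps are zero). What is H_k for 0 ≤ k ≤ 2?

H_0 ≅ Z,  H_1 ≅ Z^2,  H_2 ≅ Z.

H_0: b_0 = 8 − 0 − 7 = 1; torsion from ∂_1 factors > 1: none. So H_0 ≅ Z.
H_1: b_1 = 24 − 7 − 15 = 2; torsion from ∂_2 factors > 1: none. So H_1 ≅ Z^2.
H_2: b_2 = 16 − 15 − 0 = 1; torsion from ∂_3 factors > 1: none. So H_2 ≅ Z.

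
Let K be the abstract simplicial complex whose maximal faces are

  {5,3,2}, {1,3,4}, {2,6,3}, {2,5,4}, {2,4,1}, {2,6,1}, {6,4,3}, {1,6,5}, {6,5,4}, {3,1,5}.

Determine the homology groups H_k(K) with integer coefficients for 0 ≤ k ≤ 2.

Take the total order 1 < 2 < 3 < 4 < 5 < 6 on the vertex set. Then K (dimension 2) consists of the simplices:

  0-simplices (6): [1], [2], [3], [4], [5], [6]
  1-simplices (15): [1,2], [1,3], [1,4], [1,5], [1,6], [2,3], [2,4], [2,5], [2,6], [3,4], [3,5], [3,6], [4,5], [4,6], [5,6]
  2-simplices (10): [1,2,4], [1,2,6], [1,3,4], [1,3,5], [1,5,6], [2,3,5], [2,3,6], [2,4,5], [3,4,6], [4,5,6]

Hence C_0 ≅ Z^6, C_1 ≅ Z^15, C_2 ≅ Z^10.

The boundary map ∂_1: C_1 → C_0 maps an edge to its endpoints' difference, ∂[p,q] = q − p.
This gives a 6×15 integer matrix of rank 5; reducing to Smith normal form yields diagonal entries (1,1,1,1,1).

Boundary ∂_2: C_2 → C_1 sends each 2-simplex [p,q,r] to [q,r] − [p,r] + [p,q]. For instance
  ∂[4,5,6] = [5,6] − [4,6] + [4,5],
  ∂[1,3,5] = [3,5] − [1,5] + [1,3].
This gives a 15×10 integer matrix of rank 10; reducing to Smith normal form yields diagonal entries (1,1,1,1,1,1,1,1,1,2).

Computing H_k = (kernel of ∂_k) / (image of ∂_{k+1}):

  H_0: rank C_0 − rank ∂_1 = 6 − 5 = 1, and the invariant factors of ∂_1 are all 1, so H_0 = Z.
  H_1: rank ker ∂_1 − rank ∂_2 = (15 − 5) − 10 = 0, and ∂_2 has invariant factor 2 > 1, so H_1 = Z/2.
  H_2: rank ker ∂_2 − rank ∂_3 = (10 − 10) − 0 = 0, and there is no ∂_3, so H_2 = 0.

As a check, the Euler characteristic is 6 − 15 + 10 = 1, which agrees with 1 − 0 + 0 = 1.

H_0 ≅ Z,  H_1 ≅ Z/2,  H_2 = 0.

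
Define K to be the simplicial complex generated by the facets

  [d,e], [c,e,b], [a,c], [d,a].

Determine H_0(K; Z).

H_0 ≅ Z.

K has 5 vertices, 6 edges, 1 triangle.
rank ∂_0 = 0, rank ∂_1 = 4 ⇒ b_0 = 5 − 0 − 4 = 1; all invariant factors of ∂_1 are 1 so no torsion. So H_0 = Z.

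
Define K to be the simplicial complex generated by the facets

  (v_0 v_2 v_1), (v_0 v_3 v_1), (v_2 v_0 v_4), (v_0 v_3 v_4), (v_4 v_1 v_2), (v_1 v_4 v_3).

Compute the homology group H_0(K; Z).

H_0 ≅ Z.

Order the vertices as v_0 < v_1 < v_2 < v_3 < v_4. Listing each simplex with vertices in this order, K has dimension 2 with simplices:

  0-simplices (5): [v_0], [v_1], [v_2], [v_3], [v_4]
  1-simplices (9): [v_0,v_1], [v_0,v_2], [v_0,v_3], [v_0,v_4], [v_1,v_2], [v_1,v_3], [v_1,v_4], [v_2,v_4], [v_3,v_4]
  2-simplices (6): [v_0,v_1,v_2], [v_0,v_1,v_3], [v_0,v_2,v_4], [v_0,v_3,v_4], [v_1,v_2,v_4], [v_1,v_3,v_4]

giving chain groups C_0 ≅ Z^5, C_1 ≅ Z^9, C_2 ≅ Z^6.

The boundary map ∂_1: C_1 → C_0 is given by ∂[p,q] = [q] − [p]. For instance
  ∂[v_0,v_1] = [v_1] − [v_0].
As a 5×9 matrix over Z this has rank 4, with invariant factors (1,1,1,1).

∂_2: C_2 → C_1 acts by ∂[p,q,r] = [q,r] − [p,r] + [p,q]. For instance
  ∂[v_0,v_2,v_4] = [v_2,v_4] − [v_0,v_4] + [v_0,v_2],
  ∂[v_1,v_2,v_4] = [v_2,v_4] − [v_1,v_4] + [v_1,v_2].
As a 9×6 matrix over Z this has rank 5, with invariant factors (1,1,1,1,1).

From H_k ≅ ker(∂_k) / im(∂_{k+1}) we obtain:

  H_0: rank C_0 − rank ∂_1 = 5 − 4 = 1, and the invariant factors of ∂_1 are all 1, so H_0 = Z.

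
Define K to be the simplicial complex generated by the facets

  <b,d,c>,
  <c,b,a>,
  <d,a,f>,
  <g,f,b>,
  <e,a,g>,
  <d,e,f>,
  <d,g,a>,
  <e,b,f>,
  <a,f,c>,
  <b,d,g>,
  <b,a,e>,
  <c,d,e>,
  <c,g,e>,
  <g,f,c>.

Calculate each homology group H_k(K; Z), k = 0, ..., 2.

H_0 ≅ Z,  H_1 ≅ Z^2,  H_2 ≅ Z.

We work with the vertex ordering a < b < c < d < e < f < g. The simplices of K, each written with vertices in increasing order, are:

  0-simplices (7): a, b, c, d, e, f, g
  1-simplices (21): ab, ac, ad, ae, af, ag, bc, bd, be, bf, bg, cd, ce, cf, cg, de, df, dg, ef, eg, fg
  2-simplices (14): abc, abe, acf, adf, adg, aeg, bcd, bdg, bef, bfg, cde, ceg, cfg, def

giving chain groups C_0 ≅ Z^7, C_1 ≅ Z^21, C_2 ≅ Z^14.

Boundary ∂_1: C_1 → C_0 sends each edge [p,q] (with p < q) to q − p. For instance
  ∂ac = c − a.
The 7×21 boundary matrix has rank 6 and Smith normal form diag(1,1,1,1,1,1).

The boundary map ∂_2: C_2 → C_1 maps a triangle to the signed sum of its edges. For instance
  ∂abe = be − ae + ab,
  ∂bdg = dg − bg + bd.
The 21×14 boundary matrix has rank 13 and Smith normal form diag(1,1,1,1,1,1,1,1,1,1,1,1,1).

From H_k ≅ ker(∂_k) / im(∂_{k+1}) we obtain:

  H_0: rank C_0 − rank ∂_1 = 7 − 6 = 1, and the invariant factors of ∂_1 are all 1, so H_0 = Z.
  H_1: rank ker ∂_1 − rank ∂_2 = (21 − 6) − 13 = 2, and the invariant factors of ∂_2 are all 1, so H_1 = Z^2.
  H_2: rank ker ∂_2 − rank ∂_3 = (14 − 13) − 0 = 1, and there is no ∂_3, so H_2 = Z.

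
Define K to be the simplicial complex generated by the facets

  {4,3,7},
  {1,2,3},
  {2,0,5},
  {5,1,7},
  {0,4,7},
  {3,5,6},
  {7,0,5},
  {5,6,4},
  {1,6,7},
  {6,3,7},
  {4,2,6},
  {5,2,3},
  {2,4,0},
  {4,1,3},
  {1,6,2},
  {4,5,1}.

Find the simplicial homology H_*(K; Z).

H_0 = Z,  H_1 = Z^2,  H_2 = Z.

K has 8 vertices, 24 edges, 16 triangles.
rank ∂_0 = 0, rank ∂_1 = 7 ⇒ b_0 = 8 − 0 − 7 = 1; all invariant factors of ∂_1 are 1 so no torsion. So H_0 ≅ Z.
rank ∂_1 = 7, rank ∂_2 = 15 ⇒ b_1 = 24 − 7 − 15 = 2; all invariant factors of ∂_2 are 1 so no torsion. So H_1 ≅ Z^2.
rank ∂_2 = 15, rank ∂_3 = 0 ⇒ b_2 = 16 − 15 − 0 = 1. So H_2 ≅ Z.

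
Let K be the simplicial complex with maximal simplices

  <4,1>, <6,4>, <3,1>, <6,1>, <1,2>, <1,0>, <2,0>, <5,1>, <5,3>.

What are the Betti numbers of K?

Take the total order 0 < 1 < 2 < 3 < 4 < 5 < 6 on the vertex set. Then K (dimension 1) consists of the simplices:

  0-simplices (7): [0], [1], [2], [3], [4], [5], [6]
  1-simplices (9): [0,1], [0,2], [1,2], [1,3], [1,4], [1,5], [1,6], [3,5], [4,6]

Hence C_0 ≅ Z^7, C_1 ≅ Z^9.

∂_1: C_1 → C_0 maps an edge to its endpoints' difference, ∂[p,q] = q − p. For instance
  ∂[1,5] = [5] − [1].
The resulting 7×9 matrix has rank 6, and its Smith normal form has invariant factors (1,1,1,1,1,1).

From H_k ≅ ker(∂_k) / im(∂_{k+1}) we obtain:

  H_0: rank C_0 − rank ∂_1 = 7 − 6 = 1, and the invariant factors of ∂_1 are all 1, so H_0 ≅ Z.
  H_1: rank ker ∂_1 − rank ∂_2 = (9 − 6) − 0 = 3, and there is no ∂_2, so H_1 ≅ Z^3.

(K is a triangulation of a wedge of 3 circles.)

Hence the Betti numbers are b_0 = 1, b_1 = 3.

b_0 = 1, b_1 = 3.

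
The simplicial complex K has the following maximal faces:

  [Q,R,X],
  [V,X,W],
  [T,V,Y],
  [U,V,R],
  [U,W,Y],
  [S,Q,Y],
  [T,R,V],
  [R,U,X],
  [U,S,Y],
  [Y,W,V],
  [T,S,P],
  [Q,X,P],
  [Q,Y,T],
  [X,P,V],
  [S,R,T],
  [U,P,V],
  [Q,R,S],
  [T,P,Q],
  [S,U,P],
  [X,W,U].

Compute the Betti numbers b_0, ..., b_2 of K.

We work with the vertex ordering P < Q < R < S < T < U < V < W < X < Y. The simplices of K, each written with vertices in increasing order, are:

  0-simplices (10): P, Q, R, S, T, U, V, W, X, Y
  1-simplices (30): PQ, PS, PT, PU, PV, PX, QR, QS, QT, QX, QY, RS, RT, RU, RV, RX, ST, SU, SY, TV, TY, UV, UW, UX, UY, VW, VX, VY, WX, WY
  2-simplices (20): PQT, PQX, PST, PSU, PUV, PVX, QRS, QRX, QSY, QTY, RST, RTV, RUV, RUX, SUY, TVY, UWX, UWY, VWX, VWY

giving chain groups C_0 ≅ Z^10, C_1 ≅ Z^30, C_2 ≅ Z^20.

Boundary ∂_1: C_1 → C_0 is given by ∂[p,q] = [q] − [p]. For instance
  ∂UX = X − U.
This gives a 10×30 integer matrix of rank 9; reducing to Smith normal form yields diagonal entries (1,1,1,1,1,1,1,1,1).

The boundary map ∂_2: C_2 → C_1 acts by ∂[p,q,r] = [q,r] − [p,r] + [p,q]. For instance
  ∂QSY = SY − QY + QS,
  ∂SUY = UY − SY + SU.
This gives a 30×20 integer matrix of rank 20; reducing to Smith normal form yields diagonal entries (1,1,1,1,1,1,1,1,1,1,1,1,1,1,1,1,1,1,1,2).

Computing H_k = (kernel of ∂_k) / (image of ∂_{k+1}):

  H_0: rank C_0 − rank ∂_1 = 10 − 9 = 1, and the invariant factors of ∂_1 are all 1, so H_0 ≅ Z.
  H_1: rank ker ∂_1 − rank ∂_2 = (30 − 9) − 20 = 1, and ∂_2 has invariant factor 2 > 1, so H_1 ≅ Z ⊕ Z/2Z.
  H_2: rank ker ∂_2 − rank ∂_3 = (20 − 20) − 0 = 0, and there is no ∂_3, so H_2 ≅ 0.

Hence the Betti numbers are b_0 = 1, b_1 = 1, b_2 = 0.

b_0 = 1, b_1 = 1, b_2 = 0.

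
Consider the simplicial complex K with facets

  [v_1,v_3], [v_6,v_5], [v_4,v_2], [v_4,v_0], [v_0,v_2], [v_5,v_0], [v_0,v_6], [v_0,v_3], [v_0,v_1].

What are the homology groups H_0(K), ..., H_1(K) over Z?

H_0 = Z,  H_1 = Z^3.

Fix the vertex order v_0 < v_1 < v_2 < v_3 < v_4 < v_5 < v_6 and write every simplex with vertices in increasing order. Then dim K = 1 and the simplices of K are:

  0-simplices (7): [v_0], [v_1], [v_2], [v_3], [v_4], [v_5], [v_6]
  1-simplices (9): [v_0,v_1], [v_0,v_2], [v_0,v_3], [v_0,v_4], [v_0,v_5], [v_0,v_6], [v_1,v_3], [v_2,v_4], [v_5,v_6]

so the chain groups are C_0 ≅ Z^7, C_1 ≅ Z^9.

Boundary ∂_1: C_1 → C_0 sends each edge [p,q] (with p < q) to q − p. For instance
  ∂[v_2,v_4] = [v_4] − [v_2].
The resulting 7×9 matrix has rank 6, and its Smith normal form has invariant factors (1,1,1,1,1,1).

From H_k ≅ ker(∂_k) / im(∂_{k+1}) we obtain:

  H_0: rank C_0 − rank ∂_1 = 7 − 6 = 1, and the invariant factors of ∂_1 are all 1, so H_0 = Z.
  H_1: rank ker ∂_1 − rank ∂_2 = (9 − 6) − 0 = 3, and there is no ∂_2, so H_1 = Z^3.

As a check, the Euler characteristic is 7 − 9 = -2, which agrees with 1 − 3 = -2.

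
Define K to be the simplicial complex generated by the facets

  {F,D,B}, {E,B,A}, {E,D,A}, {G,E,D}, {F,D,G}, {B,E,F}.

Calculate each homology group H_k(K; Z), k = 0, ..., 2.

Take the total order A < B < D < E < F < G on the vertex set. Then K (dimension 2) consists of the simplices:

  0-simplices (6): A, B, D, E, F, G
  1-simplices (12): AB, AD, AE, BD, BE, BF, DE, DF, DG, EF, EG, FG
  2-simplices (6): ABE, ADE, BDF, BEF, DEG, DFG

Hence C_0 ≅ Z^6, C_1 ≅ Z^12, C_2 ≅ Z^6.

∂_1: C_1 → C_0 sends each edge [p,q] (with p < q) to q − p.
The 6×12 boundary matrix has rank 5 and Smith normal form diag(1,1,1,1,1).

Boundary ∂_2: C_2 → C_1 acts by ∂[p,q,r] = [q,r] − [p,r] + [p,q]. For instance
  ∂DEG = EG − DG + DE,
  ∂BEF = EF − BF + BE.
As a 12×6 matrix over Z this has rank 6, with invariant factors (1,1,1,1,1,1).

Now H_k = ker ∂_k / im ∂_{k+1}, so:

  H_0: rank C_0 − rank ∂_1 = 6 − 5 = 1, and the invariant factors of ∂_1 are all 1, so H_0 = Z.
  H_1: rank ker ∂_1 − rank ∂_2 = (12 − 5) − 6 = 1, and the invariant factors of ∂_2 are all 1, so H_1 = Z.
  H_2: rank ker ∂_2 − rank ∂_3 = (6 − 6) − 0 = 0, and there is no ∂_3, so H_2 = 0.

(K is a triangulation of the cylinder S^1 x I.)

H_0 ≅ Z,  H_1 ≅ Z,  H_2 = 0.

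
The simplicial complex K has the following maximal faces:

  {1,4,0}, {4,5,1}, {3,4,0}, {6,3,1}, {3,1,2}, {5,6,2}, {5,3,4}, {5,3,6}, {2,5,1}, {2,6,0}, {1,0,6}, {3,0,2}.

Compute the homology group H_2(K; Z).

H_2 = 0.

Order the vertices as 0 < 1 < 2 < 3 < 4 < 5 < 6. Listing each simplex with vertices in this order, K has dimension 2 with simplices:

  0-simplices (7): [0], [1], [2], [3], [4], [5], [6]
  1-simplices (18): [0,1], [0,2], [0,3], [0,4], [0,6], [1,2], [1,3], [1,4], [1,5], [1,6], [2,3], [2,5], [2,6], [3,4], [3,5], [3,6], [4,5], [5,6]
  2-simplices (12): [0,1,4], [0,1,6], [0,2,3], [0,2,6], [0,3,4], [1,2,3], [1,2,5], [1,3,6], [1,4,5], [2,5,6], [3,4,5], [3,5,6]

so the chain groups are C_0 ≅ Z^7, C_1 ≅ Z^18, C_2 ≅ Z^12.

Boundary ∂_1: C_1 → C_0 maps an edge to its endpoints' difference, ∂[p,q] = q − p. For instance
  ∂[3,4] = [4] − [3].
As a 7×18 matrix over Z this has rank 6, with invariant factors (1,1,1,1,1,1).

The boundary map ∂_2: C_2 → C_1 sends each 2-simplex [p,q,r] to [q,r] − [p,r] + [p,q]. For instance
  ∂[1,3,6] = [3,6] − [1,6] + [1,3],
  ∂[1,2,5] = [2,5] − [1,5] + [1,2].
The 18×12 boundary matrix has rank 12 and Smith normal form diag(1,1,1,1,1,1,1,1,1,1,1,2).

Now H_k = ker ∂_k / im ∂_{k+1}, so:

  H_2: rank ker ∂_2 − rank ∂_3 = (12 − 12) − 0 = 0, and there is no ∂_3, so H_2 = 0.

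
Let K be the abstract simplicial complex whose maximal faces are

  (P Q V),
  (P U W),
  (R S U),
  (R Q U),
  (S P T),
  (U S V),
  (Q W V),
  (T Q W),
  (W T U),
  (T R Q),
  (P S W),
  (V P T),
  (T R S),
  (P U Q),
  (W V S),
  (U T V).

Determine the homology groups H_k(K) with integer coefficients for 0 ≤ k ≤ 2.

H_0 ≅ Z,  H_1 ≅ Z^2,  H_2 ≅ Z.

We work with the vertex ordering P < Q < R < S < T < U < V < W. The simplices of K, each written with vertices in increasing order, are:

  0-simplices (8): P, Q, R, S, T, U, V, W
  1-simplices (24): PQ, PS, PT, PU, PV, PW, QR, QT, QU, QV, QW, RS, RT, RU, ST, SU, SV, SW, TU, TV, TW, UV, UW, VW
  2-simplices (16): PQU, PQV, PST, PSW, PTV, PUW, QRT, QRU, QTW, QVW, RST, RSU, SUV, SVW, TUV, TUW

so the chain groups are C_0 ≅ Z^8, C_1 ≅ Z^24, C_2 ≅ Z^16.

∂_1: C_1 → C_0 maps an edge to its endpoints' difference, ∂[p,q] = q − p. For instance
  ∂SV = V − S.
The resulting 8×24 matrix has rank 7, and its Smith normal form has invariant factors (1,1,1,1,1,1,1).

∂_2: C_2 → C_1 acts by ∂[p,q,r] = [q,r] − [p,r] + [p,q]. For instance
  ∂PQV = QV − PV + PQ,
  ∂QVW = VW − QW + QV.
The resulting 24×16 matrix has rank 15, and its Smith normal form has invariant factors (1,1,1,1,1,1,1,1,1,1,1,1,1,1,1).

Now H_k = ker ∂_k / im ∂_{k+1}, so:

  H_0: rank C_0 − rank ∂_1 = 8 − 7 = 1, and the invariant factors of ∂_1 are all 1, so H_0 = Z.
  H_1: rank ker ∂_1 − rank ∂_2 = (24 − 7) − 15 = 2, and the invariant factors of ∂_2 are all 1, so H_1 = Z^2.
  H_2: rank ker ∂_2 − rank ∂_3 = (16 − 15) − 0 = 1, and there is no ∂_3, so H_2 = Z.

As a check, the Euler characteristic is 8 − 24 + 16 = 0, which agrees with 1 − 2 + 1 = 0.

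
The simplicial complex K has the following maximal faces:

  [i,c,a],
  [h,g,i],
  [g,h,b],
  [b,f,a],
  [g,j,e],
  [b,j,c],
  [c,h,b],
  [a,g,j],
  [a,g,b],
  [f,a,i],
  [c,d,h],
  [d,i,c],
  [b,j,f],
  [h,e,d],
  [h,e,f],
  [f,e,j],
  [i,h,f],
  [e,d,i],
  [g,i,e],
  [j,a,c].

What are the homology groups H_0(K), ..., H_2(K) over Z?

H_0 ≅ Z,  H_1 ≅ Z ⊕ Z/2,  H_2 = 0.

We work with the vertex ordering a < b < c < d < e < f < g < h < i < j. The simplices of K, each written with vertices in increasing order, are:

  0-simplices (10): a, b, c, d, e, f, g, h, i, j
  1-simplices (30): ab, ac, af, ag, ai, aj, bc, bf, bg, bh, bj, cd, ch, ci, cj, de, dh, di, ef, eg, eh, ei, ej, fh, fi, fj, gh, gi, gj, hi
  2-simplices (20): abf, abg, aci, acj, afi, agj, bch, bcj, bfj, bgh, cdh, cdi, deh, dei, efh, efj, egi, egj, fhi, ghi

Hence C_0 ≅ Z^10, C_1 ≅ Z^30, C_2 ≅ Z^20.

∂_1: C_1 → C_0 is given by ∂[p,q] = [q] − [p]. For instance
  ∂ab = b − a.
As a 10×30 matrix over Z this has rank 9, with invariant factors (1,1,1,1,1,1,1,1,1).

Boundary ∂_2: C_2 → C_1 acts by ∂[p,q,r] = [q,r] − [p,r] + [p,q]. For instance
  ∂bfj = fj − bj + bf,
  ∂efj = fj − ej + ef.
The 30×20 boundary matrix has rank 20 and Smith normal form diag(1,1,1,1,1,1,1,1,1,1,1,1,1,1,1,1,1,1,1,2).

From H_k ≅ ker(∂_k) / im(∂_{k+1}) we obtain:

  H_0: rank C_0 − rank ∂_1 = 10 − 9 = 1, and the invariant factors of ∂_1 are all 1, so H_0 = Z.
  H_1: rank ker ∂_1 − rank ∂_2 = (30 − 9) − 20 = 1, and ∂_2 has invariant factor 2 > 1, so H_1 = Z ⊕ Z/2.
  H_2: rank ker ∂_2 − rank ∂_3 = (20 − 20) − 0 = 0, and there is no ∂_3, so H_2 = 0.

As a check, the Euler characteristic is 10 − 30 + 20 = 0, which agrees with 1 − 1 + 0 = 0.
(K is a triangulation of the Klein bottle.)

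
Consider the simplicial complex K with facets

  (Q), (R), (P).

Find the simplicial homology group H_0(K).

Order the vertices as P < Q < R. Listing each simplex with vertices in this order, K has dimension 0 with simplices:

  0-simplices (3): P, Q, R

Hence C_0 ≅ Z^3.

From H_k ≅ ker(∂_k) / im(∂_{k+1}) we obtain:

  H_0: rank C_0 − rank ∂_1 = 3 − 0 = 3, and there is no ∂_1, so H_0 ≅ Z^3.

(K is a triangulation of a set of 3 points.)

H_0 ≅ Z^3.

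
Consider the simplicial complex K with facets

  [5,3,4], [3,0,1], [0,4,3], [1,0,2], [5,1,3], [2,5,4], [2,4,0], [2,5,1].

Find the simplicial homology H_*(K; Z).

Fix the vertex order 0 < 1 < 2 < 3 < 4 < 5 and write every simplex with vertices in increasing order. Then dim K = 2 and the simplices of K are:

  0-simplices (6): [0], [1], [2], [3], [4], [5]
  1-simplices (12): [0,1], [0,2], [0,3], [0,4], [1,2], [1,3], [1,5], [2,4], [2,5], [3,4], [3,5], [4,5]
  2-simplices (8): [0,1,2], [0,1,3], [0,2,4], [0,3,4], [1,2,5], [1,3,5], [2,4,5], [3,4,5]

giving chain groups C_0 ≅ Z^6, C_1 ≅ Z^12, C_2 ≅ Z^8.

∂_1: C_1 → C_0 is given by ∂[p,q] = [q] − [p].
As a 6×12 matrix over Z this has rank 5, with invariant factors (1,1,1,1,1).

The boundary map ∂_2: C_2 → C_1 maps a triangle to the signed sum of its edges. For instance
  ∂[2,4,5] = [4,5] − [2,5] + [2,4],
  ∂[0,1,3] = [1,3] − [0,3] + [0,1].
The 12×8 boundary matrix has rank 7 and Smith normal form diag(1,1,1,1,1,1,1).

From H_k ≅ ker(∂_k) / im(∂_{k+1}) we obtain:

  H_0: rank C_0 − rank ∂_1 = 6 − 5 = 1, and the invariant factors of ∂_1 are all 1, so H_0 = Z.
  H_1: rank ker ∂_1 − rank ∂_2 = (12 − 5) − 7 = 0, and the invariant factors of ∂_2 are all 1, so H_1 = 0.
  H_2: rank ker ∂_2 − rank ∂_3 = (8 − 7) − 0 = 1, and there is no ∂_3, so H_2 = Z.

(K is a triangulation of the 2-sphere S^2.)

H_0 ≅ Z,  H_1 = 0,  H_2 ≅ Z.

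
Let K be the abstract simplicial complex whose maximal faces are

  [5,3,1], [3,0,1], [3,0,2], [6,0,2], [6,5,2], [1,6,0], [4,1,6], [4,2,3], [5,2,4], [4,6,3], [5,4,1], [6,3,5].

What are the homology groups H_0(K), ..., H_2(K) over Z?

Take the total order 0 < 1 < 2 < 3 < 4 < 5 < 6 on the vertex set. Then K (dimension 2) consists of the simplices:

  0-simplices (7): [0], [1], [2], [3], [4], [5], [6]
  1-simplices (18): [0,1], [0,2], [0,3], [0,6], [1,3], [1,4], [1,5], [1,6], [2,3], [2,4], [2,5], [2,6], [3,4], [3,5], [3,6], [4,5], [4,6], [5,6]
  2-simplices (12): [0,1,3], [0,1,6], [0,2,3], [0,2,6], [1,3,5], [1,4,5], [1,4,6], [2,3,4], [2,4,5], [2,5,6], [3,4,6], [3,5,6]

so the chain groups are C_0 ≅ Z^7, C_1 ≅ Z^18, C_2 ≅ Z^12.

Boundary ∂_1: C_1 → C_0 maps an edge to its endpoints' difference, ∂[p,q] = q − p. For instance
  ∂[3,5] = [5] − [3].
As a 7×18 matrix over Z this has rank 6, with invariant factors (1,1,1,1,1,1).

The boundary map ∂_2: C_2 → C_1 maps a triangle to the signed sum of its edges. For instance
  ∂[0,2,3] = [2,3] − [0,3] + [0,2],
  ∂[2,4,5] = [4,5] − [2,5] + [2,4].
As a 18×12 matrix over Z this has rank 12, with invariant factors (1,1,1,1,1,1,1,1,1,1,1,2).

From H_k ≅ ker(∂_k) / im(∂_{k+1}) we obtain:

  H_0: rank C_0 − rank ∂_1 = 7 − 6 = 1, and the invariant factors of ∂_1 are all 1, so H_0 = Z.
  H_1: rank ker ∂_1 − rank ∂_2 = (18 − 6) − 12 = 0, and ∂_2 has invariant factor 2 > 1, so H_1 = Z/2.
  H_2: rank ker ∂_2 − rank ∂_3 = (12 − 12) − 0 = 0, and there is no ∂_3, so H_2 = 0.

As a check, the Euler characteristic is 7 − 18 + 12 = 1, which agrees with 1 − 0 + 0 = 1.
(K is a triangulation of the real projective plane RP^2.)

H_0 = Z,  H_1 = Z/2,  H_2 = 0.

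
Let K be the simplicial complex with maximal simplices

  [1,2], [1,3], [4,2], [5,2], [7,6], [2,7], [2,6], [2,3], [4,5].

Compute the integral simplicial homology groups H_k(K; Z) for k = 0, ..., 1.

We work with the vertex ordering 1 < 2 < 3 < 4 < 5 < 6 < 7. The simplices of K, each written with vertices in increasing order, are:

  0-simplices (7): [1], [2], [3], [4], [5], [6], [7]
  1-simplices (9): [1,2], [1,3], [2,3], [2,4], [2,5], [2,6], [2,7], [4,5], [6,7]

giving chain groups C_0 ≅ Z^7, C_1 ≅ Z^9.

Boundary ∂_1: C_1 → C_0 is given by ∂[p,q] = [q] − [p].
The 7×9 boundary matrix has rank 6 and Smith normal form diag(1,1,1,1,1,1).

Reading off H_k = ker ∂_k / im ∂_{k+1}:

  H_0: rank C_0 − rank ∂_1 = 7 − 6 = 1, and the invariant factors of ∂_1 are all 1, so H_0 ≅ Z.
  H_1: rank ker ∂_1 − rank ∂_2 = (9 − 6) − 0 = 3, and there is no ∂_2, so H_1 ≅ Z^3.

H_0 = Z,  H_1 = Z^3.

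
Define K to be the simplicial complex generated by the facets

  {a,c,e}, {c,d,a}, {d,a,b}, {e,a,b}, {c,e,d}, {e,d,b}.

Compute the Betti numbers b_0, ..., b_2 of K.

Order the vertices as a < b < c < d < e. Listing each simplex with vertices in this order, K has dimension 2 with simplices:

  0-simplices (5): a, b, c, d, e
  1-simplices (9): ab, ac, ad, ae, bd, be, cd, ce, de
  2-simplices (6): abd, abe, acd, ace, bde, cde

Hence C_0 ≅ Z^5, C_1 ≅ Z^9, C_2 ≅ Z^6.

The boundary map ∂_1: C_1 → C_0 sends each edge [p,q] (with p < q) to q − p. For instance
  ∂ac = c − a.
The resulting 5×9 matrix has rank 4, and its Smith normal form has invariant factors (1,1,1,1).

The boundary map ∂_2: C_2 → C_1 sends each 2-simplex [p,q,r] to [q,r] − [p,r] + [p,q]. For instance
  ∂cde = de − ce + cd,
  ∂abe = be − ae + ab.
As a 9×6 matrix over Z this has rank 5, with invariant factors (1,1,1,1,1).

From H_k ≅ ker(∂_k) / im(∂_{k+1}) we obtain:

  H_0: rank C_0 − rank ∂_1 = 5 − 4 = 1, and the invariant factors of ∂_1 are all 1, so H_0 ≅ Z.
  H_1: rank ker ∂_1 − rank ∂_2 = (9 − 4) − 5 = 0, and the invariant factors of ∂_2 are all 1, so H_1 ≅ 0.
  H_2: rank ker ∂_2 − rank ∂_3 = (6 − 5) − 0 = 1, and there is no ∂_3, so H_2 ≅ Z.

As a check, the Euler characteristic is 5 − 9 + 6 = 2, which agrees with 1 − 0 + 1 = 2.

Hence the Betti numbers are b_0 = 1, b_1 = 0, b_2 = 1.

b_0 = 1, b_1 = 0, b_2 = 1.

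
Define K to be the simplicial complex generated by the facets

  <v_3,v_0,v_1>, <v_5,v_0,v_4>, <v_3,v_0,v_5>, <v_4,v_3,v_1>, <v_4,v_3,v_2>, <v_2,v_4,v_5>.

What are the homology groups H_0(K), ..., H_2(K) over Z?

Order the vertices as v_0 < v_1 < v_2 < v_3 < v_4 < v_5. Listing each simplex with vertices in this order, K has dimension 2 with simplices:

  0-simplices (6): [v_0], [v_1], [v_2], [v_3], [v_4], [v_5]
  1-simplices (12): [v_0,v_1], [v_0,v_3], [v_0,v_4], [v_0,v_5], [v_1,v_3], [v_1,v_4], [v_2,v_3], [v_2,v_4], [v_2,v_5], [v_3,v_4], [v_3,v_5], [v_4,v_5]
  2-simplices (6): [v_0,v_1,v_3], [v_0,v_3,v_5], [v_0,v_4,v_5], [v_1,v_3,v_4], [v_2,v_3,v_4], [v_2,v_4,v_5]

Hence C_0 ≅ Z^6, C_1 ≅ Z^12, C_2 ≅ Z^6.

The boundary map ∂_1: C_1 → C_0 maps an edge to its endpoints' difference, ∂[p,q] = q − p. For instance
  ∂[v_2,v_5] = [v_5] − [v_2].
As a 6×12 matrix over Z this has rank 5, with invariant factors (1,1,1,1,1).

Boundary ∂_2: C_2 → C_1 maps a triangle to the signed sum of its edges. For instance
  ∂[v_0,v_3,v_5] = [v_3,v_5] − [v_0,v_5] + [v_0,v_3],
  ∂[v_1,v_3,v_4] = [v_3,v_4] − [v_1,v_4] + [v_1,v_3].
The 12×6 boundary matrix has rank 6 and Smith normal form diag(1,1,1,1,1,1).

Now H_k = ker ∂_k / im ∂_{k+1}, so:

  H_0: rank C_0 − rank ∂_1 = 6 − 5 = 1, and the invariant factors of ∂_1 are all 1, so H_0 = Z.
  H_1: rank ker ∂_1 − rank ∂_2 = (12 − 5) − 6 = 1, and the invariant factors of ∂_2 are all 1, so H_1 = Z.
  H_2: rank ker ∂_2 − rank ∂_3 = (6 − 6) − 0 = 0, and there is no ∂_3, so H_2 = 0.

H_0 = Z,  H_1 = Z,  H_2 = 0.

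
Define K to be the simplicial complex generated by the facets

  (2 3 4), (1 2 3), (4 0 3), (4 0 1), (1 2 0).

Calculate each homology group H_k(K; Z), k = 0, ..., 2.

H_0 ≅ Z,  H_1 ≅ Z,  H_2 = 0.

Order the vertices as 0 < 1 < 2 < 3 < 4. Listing each simplex with vertices in this order, K has dimension 2 with simplices:

  0-simplices (5): [0], [1], [2], [3], [4]
  1-simplices (10): [0,1], [0,2], [0,3], [0,4], [1,2], [1,3], [1,4], [2,3], [2,4], [3,4]
  2-simplices (5): [0,1,2], [0,1,4], [0,3,4], [1,2,3], [2,3,4]

giving chain groups C_0 ≅ Z^5, C_1 ≅ Z^10, C_2 ≅ Z^5.

∂_1: C_1 → C_0 maps an edge to its endpoints' difference, ∂[p,q] = q − p.
The resulting 5×10 matrix has rank 4, and its Smith normal form has invariant factors (1,1,1,1).

The boundary map ∂_2: C_2 → C_1 sends each 2-simplex [p,q,r] to [q,r] − [p,r] + [p,q]. For instance
  ∂[0,1,2] = [1,2] − [0,2] + [0,1],
  ∂[0,1,4] = [1,4] − [0,4] + [0,1].
As a 10×5 matrix over Z this has rank 5, with invariant factors (1,1,1,1,1).

Computing H_k = (kernel of ∂_k) / (image of ∂_{k+1}):

  H_0: rank C_0 − rank ∂_1 = 5 − 4 = 1, and the invariant factors of ∂_1 are all 1, so H_0 ≅ Z.
  H_1: rank ker ∂_1 − rank ∂_2 = (10 − 4) − 5 = 1, and the invariant factors of ∂_2 are all 1, so H_1 ≅ Z.
  H_2: rank ker ∂_2 − rank ∂_3 = (5 − 5) − 0 = 0, and there is no ∂_3, so H_2 ≅ 0.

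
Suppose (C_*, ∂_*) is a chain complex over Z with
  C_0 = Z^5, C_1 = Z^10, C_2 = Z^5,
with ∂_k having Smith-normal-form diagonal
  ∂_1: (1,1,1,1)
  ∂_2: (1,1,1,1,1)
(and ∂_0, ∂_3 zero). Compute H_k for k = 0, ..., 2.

H_0 ≅ Z,  H_1 ≅ Z,  H_2 = 0.

H_0: b_0 = 5 − 0 − 4 = 1; torsion from ∂_1 factors > 1: none. So H_0 ≅ Z.
H_1: b_1 = 10 − 4 − 5 = 1; torsion from ∂_2 factors > 1: none. So H_1 ≅ Z.
H_2: b_2 = 5 − 5 − 0 = 0; torsion from ∂_3 factors > 1: none. So H_2 ≅ 0.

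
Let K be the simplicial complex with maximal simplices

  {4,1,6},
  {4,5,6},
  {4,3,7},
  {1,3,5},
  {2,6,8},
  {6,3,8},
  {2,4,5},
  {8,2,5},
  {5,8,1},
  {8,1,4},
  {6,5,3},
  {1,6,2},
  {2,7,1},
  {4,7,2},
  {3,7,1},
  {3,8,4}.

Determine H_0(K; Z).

We work with the vertex ordering 1 < 2 < 3 < 4 < 5 < 6 < 7 < 8. The simplices of K, each written with vertices in increasing order, are:

  0-simplices (8): [1], [2], [3], [4], [5], [6], [7], [8]
  1-simplices (24): (24 of them)
  2-simplices (16): [1,2,6], [1,2,7], [1,3,5], [1,3,7], [1,4,6], [1,4,8], [1,5,8], [2,4,5], [2,4,7], [2,5,8], [2,6,8], [3,4,7], [3,4,8], [3,5,6], [3,6,8], [4,5,6]

so the chain groups are C_0 ≅ Z^8, C_1 ≅ Z^24, C_2 ≅ Z^16.

The boundary map ∂_1: C_1 → C_0 sends each edge [p,q] (with p < q) to q − p. For instance
  ∂[2,5] = [5] − [2].
This gives a 8×24 integer matrix of rank 7; reducing to Smith normal form yields diagonal entries (1,1,1,1,1,1,1).

The boundary map ∂_2: C_2 → C_1 sends each 2-simplex [p,q,r] to [q,r] − [p,r] + [p,q]. For instance
  ∂[1,4,6] = [4,6] − [1,6] + [1,4],
  ∂[3,4,7] = [4,7] − [3,7] + [3,4].
This gives a 24×16 integer matrix of rank 15; reducing to Smith normal form yields diagonal entries (1,1,1,1,1,1,1,1,1,1,1,1,1,1,1).

Computing H_k = (kernel of ∂_k) / (image of ∂_{k+1}):

  H_0: rank C_0 − rank ∂_1 = 8 − 7 = 1, and the invariant factors of ∂_1 are all 1, so H_0 ≅ Z.

H_0 = Z.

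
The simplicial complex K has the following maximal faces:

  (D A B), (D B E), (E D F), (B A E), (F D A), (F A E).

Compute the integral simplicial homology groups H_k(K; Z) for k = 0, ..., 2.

H_0 = Z,  H_1 = 0,  H_2 = Z.

K has 5 vertices, 9 edges, 6 triangles.
rank ∂_0 = 0, rank ∂_1 = 4 ⇒ b_0 = 5 − 0 − 4 = 1; all invariant factors of ∂_1 are 1 so no torsion. So H_0 ≅ Z.
rank ∂_1 = 4, rank ∂_2 = 5 ⇒ b_1 = 9 − 4 − 5 = 0; all invariant factors of ∂_2 are 1 so no torsion. So H_1 ≅ 0.
rank ∂_2 = 5, rank ∂_3 = 0 ⇒ b_2 = 6 − 5 − 0 = 1. So H_2 ≅ Z.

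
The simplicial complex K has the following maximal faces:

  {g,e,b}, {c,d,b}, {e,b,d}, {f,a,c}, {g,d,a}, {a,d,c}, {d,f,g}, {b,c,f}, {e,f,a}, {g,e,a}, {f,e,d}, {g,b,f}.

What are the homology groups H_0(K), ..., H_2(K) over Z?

H_0 ≅ Z,  H_1 ≅ Z/2,  H_2 = 0.

We work with the vertex ordering a < b < c < d < e < f < g. The simplices of K, each written with vertices in increasing order, are:

  0-simplices (7): a, b, c, d, e, f, g
  1-simplices (18): ac, ad, ae, af, ag, bc, bd, be, bf, bg, cd, cf, de, df, dg, ef, eg, fg
  2-simplices (12): acd, acf, adg, aef, aeg, bcd, bcf, bde, beg, bfg, def, dfg

Hence C_0 ≅ Z^7, C_1 ≅ Z^18, C_2 ≅ Z^12.

Boundary ∂_1: C_1 → C_0 maps an edge to its endpoints' difference, ∂[p,q] = q − p. For instance
  ∂cd = d − c.
The 7×18 boundary matrix has rank 6 and Smith normal form diag(1,1,1,1,1,1).

The boundary map ∂_2: C_2 → C_1 sends each 2-simplex [p,q,r] to [q,r] − [p,r] + [p,q]. For instance
  ∂dfg = fg − dg + df,
  ∂bcd = cd − bd + bc.
The resulting 18×12 matrix has rank 12, and its Smith normal form has invariant factors (1,1,1,1,1,1,1,1,1,1,1,2).

Now H_k = ker ∂_k / im ∂_{k+1}, so:

  H_0: rank C_0 − rank ∂_1 = 7 − 6 = 1, and the invariant factors of ∂_1 are all 1, so H_0 ≅ Z.
  H_1: rank ker ∂_1 − rank ∂_2 = (18 − 6) − 12 = 0, and ∂_2 has invariant factor 2 > 1, so H_1 ≅ Z/2.
  H_2: rank ker ∂_2 − rank ∂_3 = (12 − 12) − 0 = 0, and there is no ∂_3, so H_2 ≅ 0.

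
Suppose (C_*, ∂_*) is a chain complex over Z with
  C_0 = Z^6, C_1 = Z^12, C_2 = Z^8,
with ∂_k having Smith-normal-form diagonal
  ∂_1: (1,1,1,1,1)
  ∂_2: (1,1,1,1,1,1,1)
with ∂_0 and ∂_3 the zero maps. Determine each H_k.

H_0 ≅ Z,  H_1 = 0,  H_2 ≅ Z.

H_0: b_0 = 6 − 0 − 5 = 1; torsion from ∂_1 factors > 1: none. So H_0 ≅ Z.
H_1: b_1 = 12 − 5 − 7 = 0; torsion from ∂_2 factors > 1: none. So H_1 ≅ 0.
H_2: b_2 = 8 − 7 − 0 = 1; torsion from ∂_3 factors > 1: none. So H_2 ≅ Z.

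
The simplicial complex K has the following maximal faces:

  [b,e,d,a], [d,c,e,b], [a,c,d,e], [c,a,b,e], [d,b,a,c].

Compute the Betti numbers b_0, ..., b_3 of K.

Fix the vertex order a < b < c < d < e and write every simplex with vertices in increasing order. Then dim K = 3 and the simplices of K are:

  0-simplices (5): a, b, c, d, e
  1-simplices (10): ab, ac, ad, ae, bc, bd, be, cd, ce, de
  2-simplices (10): abc, abd, abe, acd, ace, ade, bcd, bce, bde, cde
  3-simplices (5): abcd, abce, abde, acde, bcde

so the chain groups are C_0 ≅ Z^5, C_1 ≅ Z^10, C_2 ≅ Z^10, C_3 ≅ Z^5.

The boundary map ∂_1: C_1 → C_0 is given by ∂[p,q] = [q] − [p].
As a 5×10 matrix over Z this has rank 4, with invariant factors (1,1,1,1).

The boundary map ∂_2: C_2 → C_1 sends each 2-simplex [p,q,r] to [q,r] − [p,r] + [p,q]. For instance
  ∂bcd = cd − bd + bc,
  ∂abd = bd − ad + ab.
This gives a 10×10 integer matrix of rank 6; reducing to Smith normal form yields diagonal entries (1,1,1,1,1,1).

∂_3: C_3 → C_2 sends each 3-simplex σ to the alternating sum Σ_i (−1)^i (σ with its i-th vertex removed). For instance
  ∂bcde = cde − bde + bce − bcd,
  ∂abcd = bcd − acd + abd − abc.
As a 10×5 matrix over Z this has rank 4, with invariant factors (1,1,1,1).

From H_k ≅ ker(∂_k) / im(∂_{k+1}) we obtain:

  H_0: rank C_0 − rank ∂_1 = 5 − 4 = 1, and the invariant factors of ∂_1 are all 1, so H_0 = Z.
  H_1: rank ker ∂_1 − rank ∂_2 = (10 − 4) − 6 = 0, and the invariant factors of ∂_2 are all 1, so H_1 = 0.
  H_2: rank ker ∂_2 − rank ∂_3 = (10 − 6) − 4 = 0, and the invariant factors of ∂_3 are all 1, so H_2 = 0.
  H_3: rank ker ∂_3 − rank ∂_4 = (5 − 4) − 0 = 1, and there is no ∂_4, so H_3 = Z.

Hence the Betti numbers are b_0 = 1, b_1 = 0, b_2 = 0, b_3 = 1.

b_0 = 1, b_1 = 0, b_2 = 0, b_3 = 1.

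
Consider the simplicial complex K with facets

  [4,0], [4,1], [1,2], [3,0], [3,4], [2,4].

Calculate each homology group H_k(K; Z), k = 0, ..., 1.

H_0 ≅ Z,  H_1 ≅ Z^2.

Fix the vertex order 0 < 1 < 2 < 3 < 4 and write every simplex with vertices in increasing order. Then dim K = 1 and the simplices of K are:

  0-simplices (5): [0], [1], [2], [3], [4]
  1-simplices (6): [0,3], [0,4], [1,2], [1,4], [2,4], [3,4]

so the chain groups are C_0 ≅ Z^5, C_1 ≅ Z^6.

Boundary ∂_1: C_1 → C_0 sends each edge [p,q] (with p < q) to q − p. For instance
  ∂[3,4] = [4] − [3].
This gives a 5×6 integer matrix of rank 4; reducing to Smith normal form yields diagonal entries (1,1,1,1).

Now H_k = ker ∂_k / im ∂_{k+1}, so:

  H_0: rank C_0 − rank ∂_1 = 5 − 4 = 1, and the invariant factors of ∂_1 are all 1, so H_0 = Z.
  H_1: rank ker ∂_1 − rank ∂_2 = (6 − 4) − 0 = 2, and there is no ∂_2, so H_1 = Z^2.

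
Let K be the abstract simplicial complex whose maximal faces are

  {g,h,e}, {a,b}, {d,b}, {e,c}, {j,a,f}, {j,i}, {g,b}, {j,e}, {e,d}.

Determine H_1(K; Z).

Take the total order a < b < c < d < e < f < g < h < i < j on the vertex set. Then K (dimension 2) consists of the simplices:

  0-simplices (10): a, b, c, d, e, f, g, h, i, j
  1-simplices (13): ab, af, aj, bd, bg, ce, de, eg, eh, ej, fj, gh, ij
  2-simplices (2): afj, egh

giving chain groups C_0 ≅ Z^10, C_1 ≅ Z^13, C_2 ≅ Z^2.

The boundary map ∂_1: C_1 → C_0 maps an edge to its endpoints' difference, ∂[p,q] = q − p. For instance
  ∂eg = g − e.
The 10×13 boundary matrix has rank 9 and Smith normal form diag(1,1,1,1,1,1,1,1,1).

∂_2: C_2 → C_1 sends each 2-simplex [p,q,r] to [q,r] − [p,r] + [p,q]. For instance
  ∂afj = fj − aj + af,
  ∂egh = gh − eh + eg.
The 13×2 boundary matrix has rank 2 and Smith normal form diag(1,1).

Now H_k = ker ∂_k / im ∂_{k+1}, so:

  H_1: rank ker ∂_1 − rank ∂_2 = (13 − 9) − 2 = 2, and the invariant factors of ∂_2 are all 1, so H_1 ≅ Z^2.

H_1 ≅ Z^2.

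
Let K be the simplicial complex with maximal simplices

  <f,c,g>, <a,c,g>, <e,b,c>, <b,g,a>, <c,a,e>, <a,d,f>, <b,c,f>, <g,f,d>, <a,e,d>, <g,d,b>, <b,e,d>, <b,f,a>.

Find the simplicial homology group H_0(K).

H_0 = Z.

We work with the vertex ordering a < b < c < d < e < f < g. The simplices of K, each written with vertices in increasing order, are:

  0-simplices (7): a, b, c, d, e, f, g
  1-simplices (18): ab, ac, ad, ae, af, ag, bc, bd, be, bf, bg, ce, cf, cg, de, df, dg, fg
  2-simplices (12): abf, abg, ace, acg, ade, adf, bce, bcf, bde, bdg, cfg, dfg

Hence C_0 ≅ Z^7, C_1 ≅ Z^18, C_2 ≅ Z^12.

The boundary map ∂_1: C_1 → C_0 sends each edge [p,q] (with p < q) to q − p.
The 7×18 boundary matrix has rank 6 and Smith normal form diag(1,1,1,1,1,1).

∂_2: C_2 → C_1 sends each 2-simplex [p,q,r] to [q,r] − [p,r] + [p,q]. For instance
  ∂bce = ce − be + bc,
  ∂bde = de − be + bd.
The 18×12 boundary matrix has rank 12 and Smith normal form diag(1,1,1,1,1,1,1,1,1,1,1,2).

Now H_k = ker ∂_k / im ∂_{k+1}, so:

  H_0: rank C_0 − rank ∂_1 = 7 − 6 = 1, and the invariant factors of ∂_1 are all 1, so H_0 ≅ Z.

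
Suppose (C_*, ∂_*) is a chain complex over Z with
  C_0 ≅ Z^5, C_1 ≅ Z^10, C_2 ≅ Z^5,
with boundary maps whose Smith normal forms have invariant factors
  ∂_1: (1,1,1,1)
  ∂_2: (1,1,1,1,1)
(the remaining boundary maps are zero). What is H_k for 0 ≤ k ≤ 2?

H_0 = Z,  H_1 = Z,  H_2 = 0.

H_0: b_0 = 5 − 0 − 4 = 1; torsion from ∂_1 factors > 1: none. So H_0 = Z.
H_1: b_1 = 10 − 4 − 5 = 1; torsion from ∂_2 factors > 1: none. So H_1 = Z.
H_2: b_2 = 5 − 5 − 0 = 0; torsion from ∂_3 factors > 1: none. So H_2 = 0.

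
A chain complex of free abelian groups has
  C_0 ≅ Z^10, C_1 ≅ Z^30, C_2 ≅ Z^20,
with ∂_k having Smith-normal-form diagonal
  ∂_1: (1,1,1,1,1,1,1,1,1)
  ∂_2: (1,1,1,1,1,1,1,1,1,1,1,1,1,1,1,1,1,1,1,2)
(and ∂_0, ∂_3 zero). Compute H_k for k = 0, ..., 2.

H_0: b_0 = 10 − 0 − 9 = 1; torsion from ∂_1 factors > 1: none. So H_0 ≅ Z.
H_1: b_1 = 30 − 9 − 20 = 1; torsion from ∂_2 factors > 1: [2]. So H_1 ≅ Z ⊕ Z_2.
H_2: b_2 = 20 − 20 − 0 = 0; torsion from ∂_3 factors > 1: none. So H_2 ≅ 0.

H_0 ≅ Z,  H_1 ≅ Z ⊕ Z_2,  H_2 = 0.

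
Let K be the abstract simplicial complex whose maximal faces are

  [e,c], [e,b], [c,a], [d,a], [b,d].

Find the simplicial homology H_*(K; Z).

H_0 = Z,  H_1 = Z.

Take the total order a < b < c < d < e on the vertex set. Then K (dimension 1) consists of the simplices:

  0-simplices (5): a, b, c, d, e
  1-simplices (5): ac, ad, bd, be, ce

giving chain groups C_0 ≅ Z^5, C_1 ≅ Z^5.

The boundary map ∂_1: C_1 → C_0 sends each edge [p,q] (with p < q) to q − p. For instance
  ∂bd = d − b.
The resulting 5×5 matrix has rank 4, and its Smith normal form has invariant factors (1,1,1,1).

From H_k ≅ ker(∂_k) / im(∂_{k+1}) we obtain:

  H_0: rank C_0 − rank ∂_1 = 5 − 4 = 1, and the invariant factors of ∂_1 are all 1, so H_0 ≅ Z.
  H_1: rank ker ∂_1 − rank ∂_2 = (5 − 4) − 0 = 1, and there is no ∂_2, so H_1 ≅ Z.

(K is a triangulation of the circle S^1.)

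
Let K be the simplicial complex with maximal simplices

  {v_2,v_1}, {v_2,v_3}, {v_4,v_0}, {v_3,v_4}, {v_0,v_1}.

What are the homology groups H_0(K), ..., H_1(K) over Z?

H_0 = Z,  H_1 = Z.

K has 5 vertices, 5 edges.
rank ∂_0 = 0, rank ∂_1 = 4 ⇒ b_0 = 5 − 0 − 4 = 1; all invariant factors of ∂_1 are 1 so no torsion. So H_0 ≅ Z.
rank ∂_1 = 4, rank ∂_2 = 0 ⇒ b_1 = 5 − 4 − 0 = 1. So H_1 ≅ Z.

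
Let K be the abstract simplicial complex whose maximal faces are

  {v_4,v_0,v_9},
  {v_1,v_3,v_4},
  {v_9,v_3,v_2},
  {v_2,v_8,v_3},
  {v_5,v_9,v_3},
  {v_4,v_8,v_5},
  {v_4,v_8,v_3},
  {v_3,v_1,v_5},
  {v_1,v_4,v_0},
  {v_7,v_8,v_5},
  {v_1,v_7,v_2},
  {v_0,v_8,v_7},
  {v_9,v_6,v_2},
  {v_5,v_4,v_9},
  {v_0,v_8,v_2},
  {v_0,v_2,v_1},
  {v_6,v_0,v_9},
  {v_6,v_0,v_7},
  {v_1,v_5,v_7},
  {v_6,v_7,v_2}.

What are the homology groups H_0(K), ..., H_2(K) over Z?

H_0 = Z,  H_1 = Z ⊕ Z/2,  H_2 = 0.

Take the total order v_0 < v_1 < v_2 < v_3 < v_4 < v_5 < v_6 < v_7 < v_8 < v_9 on the vertex set. Then K (dimension 2) consists of the simplices:

  0-simplices (10): [v_0], [v_1], [v_2], [v_3], [v_4], [v_5], [v_6], [v_7], [v_8], [v_9]
  1-simplices (30): (30 of them)
  2-simplices (20): (20 of them)

so the chain groups are C_0 ≅ Z^10, C_1 ≅ Z^30, C_2 ≅ Z^20.

∂_1: C_1 → C_0 sends each edge [p,q] (with p < q) to q − p. For instance
  ∂[v_4,v_9] = [v_9] − [v_4].
As a 10×30 matrix over Z this has rank 9, with invariant factors (1,1,1,1,1,1,1,1,1).

The boundary map ∂_2: C_2 → C_1 sends each 2-simplex [p,q,r] to [q,r] − [p,r] + [p,q]. For instance
  ∂[v_4,v_5,v_9] = [v_5,v_9] − [v_4,v_9] + [v_4,v_5],
  ∂[v_0,v_1,v_2] = [v_1,v_2] − [v_0,v_2] + [v_0,v_1].
As a 30×20 matrix over Z this has rank 20, with invariant factors (1,1,1,1,1,1,1,1,1,1,1,1,1,1,1,1,1,1,1,2).

Reading off H_k = ker ∂_k / im ∂_{k+1}:

  H_0: rank C_0 − rank ∂_1 = 10 − 9 = 1, and the invariant factors of ∂_1 are all 1, so H_0 = Z.
  H_1: rank ker ∂_1 − rank ∂_2 = (30 − 9) − 20 = 1, and ∂_2 has invariant factor 2 > 1, so H_1 = Z ⊕ Z/2.
  H_2: rank ker ∂_2 − rank ∂_3 = (20 − 20) − 0 = 0, and there is no ∂_3, so H_2 = 0.

As a check, the Euler characteristic is 10 − 30 + 20 = 0, which agrees with 1 − 1 + 0 = 0.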